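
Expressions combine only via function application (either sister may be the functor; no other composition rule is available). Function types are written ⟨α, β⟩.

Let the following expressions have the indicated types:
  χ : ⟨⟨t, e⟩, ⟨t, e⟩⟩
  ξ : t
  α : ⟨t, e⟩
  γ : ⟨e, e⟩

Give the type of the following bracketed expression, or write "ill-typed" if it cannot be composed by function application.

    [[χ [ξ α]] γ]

[ξ α] — α of type ⟨t, e⟩ combines with ξ of type t: type e.
[χ [ξ α]]: ⟨⟨t, e⟩, ⟨t, e⟩⟩ with e — neither is a function whose domain matches the other; composition fails here.

ill-typed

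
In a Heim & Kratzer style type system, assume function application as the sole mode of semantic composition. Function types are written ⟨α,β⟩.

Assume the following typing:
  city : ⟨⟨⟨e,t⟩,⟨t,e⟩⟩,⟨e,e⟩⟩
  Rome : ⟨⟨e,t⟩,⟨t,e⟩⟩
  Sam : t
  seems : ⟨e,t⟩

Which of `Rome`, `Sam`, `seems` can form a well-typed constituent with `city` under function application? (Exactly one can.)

Rome — combines: city : ⟨⟨⟨e,t⟩,⟨t,e⟩⟩,⟨e,e⟩⟩ takes Rome : ⟨⟨e,t⟩,⟨t,e⟩⟩ as argument, giving ⟨e,e⟩.
Sam : t — no; city wants ⟨⟨e,t⟩,⟨t,e⟩⟩, and Sam wants nothing (atomic).
seems : ⟨e,t⟩ — no; city wants ⟨⟨e,t⟩,⟨t,e⟩⟩, and seems wants e.

Rome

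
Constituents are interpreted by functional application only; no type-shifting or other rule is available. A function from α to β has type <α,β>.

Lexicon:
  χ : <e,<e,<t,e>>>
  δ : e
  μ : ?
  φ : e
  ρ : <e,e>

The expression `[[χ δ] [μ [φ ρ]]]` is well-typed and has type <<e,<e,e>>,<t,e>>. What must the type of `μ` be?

At [[χ δ] [μ [φ ρ]]] (required: <<e,<e,e>>,<t,e>>): [χ δ] is <e,<t,e>>, which is not a function with range <<e,<e,e>>,<t,e>>; hence [μ [φ ρ]] is the functor — type <<e,<t,e>>,<<e,<e,e>>,<t,e>>>.
At [μ [φ ρ]] (required: <<e,<t,e>>,<<e,<e,e>>,<t,e>>>): [φ ρ] is e, which is not a function with range <<e,<t,e>>,<<e,<e,e>>,<t,e>>>; hence μ is the functor — type <e,<<e,<t,e>>,<<e,<e,e>>,<t,e>>>>.

<e,<<e,<t,e>>,<<e,<e,e>>,<t,e>>>>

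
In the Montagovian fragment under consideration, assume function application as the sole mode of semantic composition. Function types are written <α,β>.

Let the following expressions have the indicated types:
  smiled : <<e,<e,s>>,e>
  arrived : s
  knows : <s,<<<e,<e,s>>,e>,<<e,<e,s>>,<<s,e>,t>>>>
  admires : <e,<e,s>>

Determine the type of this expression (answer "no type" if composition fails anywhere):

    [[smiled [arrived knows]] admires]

<<s,e>,t>

At [arrived knows], knows : <s,<<<e,<e,s>>,e>,<<e,<e,s>>,<<s,e>,t>>>> takes arrived : s, giving <<<e,<e,s>>,e>,<<e,<e,s>>,<<s,e>,t>>>.
At [smiled [arrived knows]], [arrived knows] : <<<e,<e,s>>,e>,<<e,<e,s>>,<<s,e>,t>>> takes smiled : <<e,<e,s>>,e>, giving <<e,<e,s>>,<<s,e>,t>>.
At [[smiled [arrived knows]] admires], [smiled [arrived knows]] : <<e,<e,s>>,<<s,e>,t>> takes admires : <e,<e,s>>, giving <<s,e>,t>.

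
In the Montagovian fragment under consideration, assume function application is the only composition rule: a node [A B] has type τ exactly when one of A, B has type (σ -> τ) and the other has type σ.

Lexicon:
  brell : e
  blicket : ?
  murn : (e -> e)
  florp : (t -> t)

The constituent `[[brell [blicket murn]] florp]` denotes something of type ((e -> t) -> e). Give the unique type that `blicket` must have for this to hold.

((e -> e) -> (e -> ((t -> t) -> ((e -> t) -> e))))

[[brell [blicket murn]] florp] must have type ((e -> t) -> e). The sister florp has type (t -> t); that is not a function onto ((e -> t) -> e), so [brell [blicket murn]] must be the functor, of type ((t -> t) -> ((e -> t) -> e)).
[brell [blicket murn]] must have type ((t -> t) -> ((e -> t) -> e)). The sister brell has type e; that is not a function onto ((t -> t) -> ((e -> t) -> e)), so [blicket murn] must be the functor, of type (e -> ((t -> t) -> ((e -> t) -> e))).
[blicket murn] must have type (e -> ((t -> t) -> ((e -> t) -> e))). The sister murn has type (e -> e); that is not a function onto (e -> ((t -> t) -> ((e -> t) -> e))), so blicket must be the functor, of type ((e -> e) -> (e -> ((t -> t) -> ((e -> t) -> e)))).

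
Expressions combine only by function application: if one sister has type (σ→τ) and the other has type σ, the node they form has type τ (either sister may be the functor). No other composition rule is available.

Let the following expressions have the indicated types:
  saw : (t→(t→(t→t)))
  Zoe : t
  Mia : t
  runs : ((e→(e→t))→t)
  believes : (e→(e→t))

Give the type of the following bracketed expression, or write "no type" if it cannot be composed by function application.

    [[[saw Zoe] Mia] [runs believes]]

t

[saw Zoe]: functor saw : (t→(t→(t→t))), argument Zoe : t; result (t→(t→t)).
[[saw Zoe] Mia]: functor [saw Zoe] : (t→(t→t)), argument Mia : t; result (t→t).
[runs believes]: functor runs : ((e→(e→t))→t), argument believes : (e→(e→t)); result t.
[[[saw Zoe] Mia] [runs believes]]: functor [[saw Zoe] Mia] : (t→t), argument [runs believes] : t; result t.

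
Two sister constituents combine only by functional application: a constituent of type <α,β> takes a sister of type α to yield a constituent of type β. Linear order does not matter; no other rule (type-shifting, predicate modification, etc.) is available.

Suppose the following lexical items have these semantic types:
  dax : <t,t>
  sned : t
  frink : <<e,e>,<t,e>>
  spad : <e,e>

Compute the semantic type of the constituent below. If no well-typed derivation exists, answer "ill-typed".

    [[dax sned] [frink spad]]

e

At [dax sned], dax : <t,t> takes sned : t, giving t.
At [frink spad], frink : <<e,e>,<t,e>> takes spad : <e,e>, giving <t,e>.
At [[dax sned] [frink spad]], [frink spad] : <t,e> takes [dax sned] : t, giving e.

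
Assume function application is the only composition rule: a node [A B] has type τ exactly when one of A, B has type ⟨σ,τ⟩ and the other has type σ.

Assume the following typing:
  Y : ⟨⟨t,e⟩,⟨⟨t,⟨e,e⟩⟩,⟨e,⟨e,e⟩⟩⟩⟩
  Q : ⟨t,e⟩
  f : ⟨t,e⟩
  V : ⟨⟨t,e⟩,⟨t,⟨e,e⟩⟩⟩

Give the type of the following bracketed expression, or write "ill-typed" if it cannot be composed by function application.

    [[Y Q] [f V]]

[Y Q]: functor Y : ⟨⟨t,e⟩,⟨⟨t,⟨e,e⟩⟩,⟨e,⟨e,e⟩⟩⟩⟩, argument Q : ⟨t,e⟩; result ⟨⟨t,⟨e,e⟩⟩,⟨e,⟨e,e⟩⟩⟩.
[f V]: functor V : ⟨⟨t,e⟩,⟨t,⟨e,e⟩⟩⟩, argument f : ⟨t,e⟩; result ⟨t,⟨e,e⟩⟩.
[[Y Q] [f V]]: functor [Y Q] : ⟨⟨t,⟨e,e⟩⟩,⟨e,⟨e,e⟩⟩⟩, argument [f V] : ⟨t,⟨e,e⟩⟩; result ⟨e,⟨e,e⟩⟩.

⟨e,⟨e,e⟩⟩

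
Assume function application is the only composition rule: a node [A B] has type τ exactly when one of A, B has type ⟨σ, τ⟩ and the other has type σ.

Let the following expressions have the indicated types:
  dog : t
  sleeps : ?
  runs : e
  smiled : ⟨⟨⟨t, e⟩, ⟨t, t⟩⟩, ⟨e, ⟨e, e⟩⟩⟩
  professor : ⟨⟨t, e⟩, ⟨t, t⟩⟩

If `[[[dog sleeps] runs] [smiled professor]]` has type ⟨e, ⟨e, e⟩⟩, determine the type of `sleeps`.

At [[[dog sleeps] runs] [smiled professor]] (required: ⟨e, ⟨e, e⟩⟩): [smiled professor] is ⟨e, ⟨e, e⟩⟩, which is not a function with range ⟨e, ⟨e, e⟩⟩; hence [[dog sleeps] runs] is the functor — type ⟨⟨e, ⟨e, e⟩⟩, ⟨e, ⟨e, e⟩⟩⟩.
At [[dog sleeps] runs] (required: ⟨⟨e, ⟨e, e⟩⟩, ⟨e, ⟨e, e⟩⟩⟩): runs is e, which is not a function with range ⟨⟨e, ⟨e, e⟩⟩, ⟨e, ⟨e, e⟩⟩⟩; hence [dog sleeps] is the functor — type ⟨e, ⟨⟨e, ⟨e, e⟩⟩, ⟨e, ⟨e, e⟩⟩⟩⟩.
At [dog sleeps] (required: ⟨e, ⟨⟨e, ⟨e, e⟩⟩, ⟨e, ⟨e, e⟩⟩⟩⟩): dog is t, which is not a function with range ⟨e, ⟨⟨e, ⟨e, e⟩⟩, ⟨e, ⟨e, e⟩⟩⟩⟩; hence sleeps is the functor — type ⟨t, ⟨e, ⟨⟨e, ⟨e, e⟩⟩, ⟨e, ⟨e, e⟩⟩⟩⟩⟩.

⟨t, ⟨e, ⟨⟨e, ⟨e, e⟩⟩, ⟨e, ⟨e, e⟩⟩⟩⟩⟩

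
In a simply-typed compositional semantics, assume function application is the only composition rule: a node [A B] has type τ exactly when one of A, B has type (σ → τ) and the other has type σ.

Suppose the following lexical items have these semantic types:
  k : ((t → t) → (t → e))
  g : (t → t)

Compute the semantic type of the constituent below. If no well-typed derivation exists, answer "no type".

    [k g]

[k g]: k is ((t → t) → (t → e)), g is (t → t); result (t → e).

(t → e)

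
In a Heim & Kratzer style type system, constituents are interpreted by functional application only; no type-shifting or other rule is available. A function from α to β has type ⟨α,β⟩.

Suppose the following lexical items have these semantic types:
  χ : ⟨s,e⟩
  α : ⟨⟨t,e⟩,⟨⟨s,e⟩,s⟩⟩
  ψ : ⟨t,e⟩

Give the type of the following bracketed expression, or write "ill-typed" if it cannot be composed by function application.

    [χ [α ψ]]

s

At [α ψ], α : ⟨⟨t,e⟩,⟨⟨s,e⟩,s⟩⟩ takes ψ : ⟨t,e⟩, giving ⟨⟨s,e⟩,s⟩.
At [χ [α ψ]], [α ψ] : ⟨⟨s,e⟩,s⟩ takes χ : ⟨s,e⟩, giving s.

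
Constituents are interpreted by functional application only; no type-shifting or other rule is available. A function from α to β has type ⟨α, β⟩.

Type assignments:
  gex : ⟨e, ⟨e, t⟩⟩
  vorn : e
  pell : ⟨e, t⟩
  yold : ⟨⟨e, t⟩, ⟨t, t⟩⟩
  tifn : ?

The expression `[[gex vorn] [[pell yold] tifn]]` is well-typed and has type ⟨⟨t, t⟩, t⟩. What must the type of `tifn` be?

[[gex vorn] [[pell yold] tifn]] is required to be ⟨⟨t, t⟩, t⟩. [gex vorn] : ⟨e, t⟩ cannot yield ⟨⟨t, t⟩, t⟩ as functor, so [[pell yold] tifn] : ⟨⟨e, t⟩, ⟨⟨t, t⟩, t⟩⟩.
[[pell yold] tifn] is required to be ⟨⟨e, t⟩, ⟨⟨t, t⟩, t⟩⟩. [pell yold] : ⟨t, t⟩ cannot yield ⟨⟨e, t⟩, ⟨⟨t, t⟩, t⟩⟩ as functor, so tifn : ⟨⟨t, t⟩, ⟨⟨e, t⟩, ⟨⟨t, t⟩, t⟩⟩⟩.

⟨⟨t, t⟩, ⟨⟨e, t⟩, ⟨⟨t, t⟩, t⟩⟩⟩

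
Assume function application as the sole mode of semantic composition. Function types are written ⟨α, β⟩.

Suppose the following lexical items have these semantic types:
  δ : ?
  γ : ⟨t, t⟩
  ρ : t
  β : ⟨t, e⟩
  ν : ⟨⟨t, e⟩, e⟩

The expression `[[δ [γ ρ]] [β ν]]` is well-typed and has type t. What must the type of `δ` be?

⟨t, ⟨e, t⟩⟩

[[δ [γ ρ]] [β ν]] must have type t. The sister [β ν] has type e; that is not a function onto t, so [δ [γ ρ]] must be the functor, of type ⟨e, t⟩.
[δ [γ ρ]] must have type ⟨e, t⟩. The sister [γ ρ] has type t; that is not a function onto ⟨e, t⟩, so δ must be the functor, of type ⟨t, ⟨e, t⟩⟩.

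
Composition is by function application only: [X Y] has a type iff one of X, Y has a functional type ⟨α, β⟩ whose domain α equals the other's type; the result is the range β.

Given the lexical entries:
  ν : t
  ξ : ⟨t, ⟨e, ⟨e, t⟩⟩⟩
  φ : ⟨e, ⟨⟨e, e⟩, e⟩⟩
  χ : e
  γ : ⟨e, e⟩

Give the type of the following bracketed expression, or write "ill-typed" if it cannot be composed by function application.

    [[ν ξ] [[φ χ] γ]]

[ν ξ]: functor ξ : ⟨t, ⟨e, ⟨e, t⟩⟩⟩, argument ν : t; result ⟨e, ⟨e, t⟩⟩.
[φ χ]: functor φ : ⟨e, ⟨⟨e, e⟩, e⟩⟩, argument χ : e; result ⟨⟨e, e⟩, e⟩.
[[φ χ] γ]: functor [φ χ] : ⟨⟨e, e⟩, e⟩, argument γ : ⟨e, e⟩; result e.
[[ν ξ] [[φ χ] γ]]: functor [ν ξ] : ⟨e, ⟨e, t⟩⟩, argument [[φ χ] γ] : e; result ⟨e, t⟩.

⟨e, t⟩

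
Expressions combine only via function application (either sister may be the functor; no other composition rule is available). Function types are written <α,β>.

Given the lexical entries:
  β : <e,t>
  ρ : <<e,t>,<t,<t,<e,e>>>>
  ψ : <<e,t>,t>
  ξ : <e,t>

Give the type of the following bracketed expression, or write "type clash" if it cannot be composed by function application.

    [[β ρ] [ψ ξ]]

At [β ρ], ρ : <<e,t>,<t,<t,<e,e>>>> takes β : <e,t>, giving <t,<t,<e,e>>>.
At [ψ ξ], ψ : <<e,t>,t> takes ξ : <e,t>, giving t.
At [[β ρ] [ψ ξ]], [β ρ] : <t,<t,<e,e>>> takes [ψ ξ] : t, giving <t,<e,e>>.

<t,<e,e>>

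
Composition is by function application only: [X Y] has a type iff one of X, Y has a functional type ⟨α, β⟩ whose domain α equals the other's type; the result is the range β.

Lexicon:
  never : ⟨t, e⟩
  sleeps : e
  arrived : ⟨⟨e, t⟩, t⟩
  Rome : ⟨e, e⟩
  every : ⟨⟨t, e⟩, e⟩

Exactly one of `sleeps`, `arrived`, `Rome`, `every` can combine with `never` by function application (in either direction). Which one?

every

sleeps : e — neither side's domain matches the other.
arrived : ⟨⟨e, t⟩, t⟩ — neither side's domain matches the other.
Rome : ⟨e, e⟩ — neither side's domain matches the other.
every — combines: every : ⟨⟨t, e⟩, e⟩ takes never : ⟨t, e⟩ as argument, giving e.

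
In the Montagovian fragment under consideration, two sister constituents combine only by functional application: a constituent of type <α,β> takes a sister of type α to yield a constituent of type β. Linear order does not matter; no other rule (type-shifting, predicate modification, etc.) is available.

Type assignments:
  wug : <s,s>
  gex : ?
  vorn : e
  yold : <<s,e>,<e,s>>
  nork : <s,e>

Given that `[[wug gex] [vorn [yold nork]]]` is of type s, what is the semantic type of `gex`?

<<s,s>,<s,s>>

[[wug gex] [vorn [yold nork]]] must have type s. The sister [vorn [yold nork]] has type s; that is not a function onto s, so [wug gex] must be the functor, of type <s,s>.
[wug gex] must have type <s,s>. The sister wug has type <s,s>; that is not a function onto <s,s>, so gex must be the functor, of type <<s,s>,<s,s>>.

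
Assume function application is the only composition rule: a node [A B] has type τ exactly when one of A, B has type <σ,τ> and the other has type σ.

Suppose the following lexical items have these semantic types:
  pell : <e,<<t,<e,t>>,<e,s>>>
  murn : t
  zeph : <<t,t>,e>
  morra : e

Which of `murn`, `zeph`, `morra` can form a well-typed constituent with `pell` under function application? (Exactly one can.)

murn : t — neither side's domain matches the other.
zeph : <<t,t>,e> — neither side's domain matches the other.
morra — combines: pell : <e,<<t,<e,t>>,<e,s>>> takes morra : e as argument, giving <<t,<e,t>>,<e,s>>.

morra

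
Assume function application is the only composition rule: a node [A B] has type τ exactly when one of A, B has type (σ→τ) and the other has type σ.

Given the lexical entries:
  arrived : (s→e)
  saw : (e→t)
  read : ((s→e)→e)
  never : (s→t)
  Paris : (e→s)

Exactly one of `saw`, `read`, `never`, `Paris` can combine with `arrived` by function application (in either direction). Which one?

read

saw : (e→t) — neither side's domain matches the other.
read — combines: read : ((s→e)→e) takes arrived : (s→e) as argument, giving e.
never : (s→t) — neither side's domain matches the other.
Paris : (e→s) — neither side's domain matches the other.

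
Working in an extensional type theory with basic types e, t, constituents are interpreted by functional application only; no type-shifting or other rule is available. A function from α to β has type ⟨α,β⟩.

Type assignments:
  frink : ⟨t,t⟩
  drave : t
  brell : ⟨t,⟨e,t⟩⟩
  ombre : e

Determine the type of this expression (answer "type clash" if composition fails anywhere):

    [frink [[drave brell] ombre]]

[drave brell]: functor brell : ⟨t,⟨e,t⟩⟩, argument drave : t; result ⟨e,t⟩.
[[drave brell] ombre]: functor [drave brell] : ⟨e,t⟩, argument ombre : e; result t.
[frink [[drave brell] ombre]]: functor frink : ⟨t,t⟩, argument [[drave brell] ombre] : t; result t.

t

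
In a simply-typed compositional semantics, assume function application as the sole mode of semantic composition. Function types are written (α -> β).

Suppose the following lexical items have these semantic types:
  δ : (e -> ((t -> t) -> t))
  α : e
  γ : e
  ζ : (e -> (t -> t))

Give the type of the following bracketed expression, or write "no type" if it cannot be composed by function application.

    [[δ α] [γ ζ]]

At [δ α], δ : (e -> ((t -> t) -> t)) takes α : e, giving ((t -> t) -> t).
At [γ ζ], ζ : (e -> (t -> t)) takes γ : e, giving (t -> t).
At [[δ α] [γ ζ]], [δ α] : ((t -> t) -> t) takes [γ ζ] : (t -> t), giving t.

t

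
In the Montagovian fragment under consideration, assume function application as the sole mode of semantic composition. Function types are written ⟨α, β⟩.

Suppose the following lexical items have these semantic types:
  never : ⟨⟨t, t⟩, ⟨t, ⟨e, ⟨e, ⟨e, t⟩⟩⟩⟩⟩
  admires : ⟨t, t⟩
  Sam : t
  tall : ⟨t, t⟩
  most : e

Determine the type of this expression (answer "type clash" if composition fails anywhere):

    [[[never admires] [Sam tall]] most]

⟨e, ⟨e, t⟩⟩

At [never admires], never : ⟨⟨t, t⟩, ⟨t, ⟨e, ⟨e, ⟨e, t⟩⟩⟩⟩⟩ takes admires : ⟨t, t⟩, giving ⟨t, ⟨e, ⟨e, ⟨e, t⟩⟩⟩⟩.
At [Sam tall], tall : ⟨t, t⟩ takes Sam : t, giving t.
At [[never admires] [Sam tall]], [never admires] : ⟨t, ⟨e, ⟨e, ⟨e, t⟩⟩⟩⟩ takes [Sam tall] : t, giving ⟨e, ⟨e, ⟨e, t⟩⟩⟩.
At [[[never admires] [Sam tall]] most], [[never admires] [Sam tall]] : ⟨e, ⟨e, ⟨e, t⟩⟩⟩ takes most : e, giving ⟨e, ⟨e, t⟩⟩.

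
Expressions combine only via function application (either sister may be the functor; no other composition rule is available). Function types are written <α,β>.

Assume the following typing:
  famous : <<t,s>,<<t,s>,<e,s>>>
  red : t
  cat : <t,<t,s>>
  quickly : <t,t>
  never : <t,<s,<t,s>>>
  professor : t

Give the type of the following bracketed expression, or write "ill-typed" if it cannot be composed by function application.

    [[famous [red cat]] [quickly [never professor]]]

ill-typed

[red cat]: <t,<t,s>> applied to t yields <t,s>.
[famous [red cat]]: <<t,s>,<<t,s>,<e,s>>> applied to <t,s> yields <<t,s>,<e,s>>.
[never professor]: <t,<s,<t,s>>> applied to t yields <s,<t,s>>.
[quickly [never professor]]: <t,t> with <s,<t,s>> — neither is a function whose domain matches the other; composition fails here.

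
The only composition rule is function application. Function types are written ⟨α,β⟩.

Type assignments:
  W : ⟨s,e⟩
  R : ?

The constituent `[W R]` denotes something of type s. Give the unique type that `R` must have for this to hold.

At [W R] (required: s): W is ⟨s,e⟩, which is not a function with range s; hence R is the functor — type ⟨⟨s,e⟩,s⟩.

⟨⟨s,e⟩,s⟩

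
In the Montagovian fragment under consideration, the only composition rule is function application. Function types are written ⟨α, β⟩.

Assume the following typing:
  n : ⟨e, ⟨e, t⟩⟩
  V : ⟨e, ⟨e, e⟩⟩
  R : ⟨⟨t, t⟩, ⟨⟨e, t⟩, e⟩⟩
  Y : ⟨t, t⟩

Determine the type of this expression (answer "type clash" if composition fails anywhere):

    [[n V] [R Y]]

type clash

At [n V]: neither ⟨e, ⟨e, t⟩⟩ nor ⟨e, ⟨e, e⟩⟩ can take the other as argument; the node is ill-typed.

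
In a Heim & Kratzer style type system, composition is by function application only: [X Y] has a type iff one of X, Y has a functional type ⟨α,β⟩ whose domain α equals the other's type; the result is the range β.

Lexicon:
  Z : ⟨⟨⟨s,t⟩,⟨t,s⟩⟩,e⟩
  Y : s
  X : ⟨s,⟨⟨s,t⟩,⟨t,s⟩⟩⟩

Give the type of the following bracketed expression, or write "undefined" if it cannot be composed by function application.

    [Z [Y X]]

e

[Y X] — X of type ⟨s,⟨⟨s,t⟩,⟨t,s⟩⟩⟩ combines with Y of type s: type ⟨⟨s,t⟩,⟨t,s⟩⟩.
[Z [Y X]] — Z of type ⟨⟨⟨s,t⟩,⟨t,s⟩⟩,e⟩ combines with [Y X] of type ⟨⟨s,t⟩,⟨t,s⟩⟩: type e.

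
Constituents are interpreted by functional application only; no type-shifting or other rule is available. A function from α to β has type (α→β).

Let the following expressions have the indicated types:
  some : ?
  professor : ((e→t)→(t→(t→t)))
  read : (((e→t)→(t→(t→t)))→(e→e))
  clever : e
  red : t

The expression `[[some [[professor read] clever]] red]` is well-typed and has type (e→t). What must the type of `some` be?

(e→(t→(e→t)))

[[some [[professor read] clever]] red] is required to be (e→t). red : t cannot yield (e→t) as functor, so [some [[professor read] clever]] : (t→(e→t)).
[some [[professor read] clever]] is required to be (t→(e→t)). [[professor read] clever] : e cannot yield (t→(e→t)) as functor, so some : (e→(t→(e→t))).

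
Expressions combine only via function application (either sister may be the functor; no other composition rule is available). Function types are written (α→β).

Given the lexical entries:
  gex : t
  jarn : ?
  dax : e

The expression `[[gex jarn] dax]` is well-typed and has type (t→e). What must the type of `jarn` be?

[[gex jarn] dax] must have type (t→e). The sister dax has type e; that is not a function onto (t→e), so [gex jarn] must be the functor, of type (e→(t→e)).
[gex jarn] must have type (e→(t→e)). The sister gex has type t; that is not a function onto (e→(t→e)), so jarn must be the functor, of type (t→(e→(t→e))).

(t→(e→(t→e)))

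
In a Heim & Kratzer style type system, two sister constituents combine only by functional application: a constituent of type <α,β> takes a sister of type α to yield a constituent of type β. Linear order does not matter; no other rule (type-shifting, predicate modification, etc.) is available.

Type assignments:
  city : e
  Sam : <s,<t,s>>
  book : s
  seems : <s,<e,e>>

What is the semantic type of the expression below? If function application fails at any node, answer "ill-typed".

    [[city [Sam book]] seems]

[Sam book]: Sam is <s,<t,s>>, book is s; result <t,s>.
[city [Sam book]]: e with <t,s> — neither is a function whose domain matches the other; composition fails here.

ill-typed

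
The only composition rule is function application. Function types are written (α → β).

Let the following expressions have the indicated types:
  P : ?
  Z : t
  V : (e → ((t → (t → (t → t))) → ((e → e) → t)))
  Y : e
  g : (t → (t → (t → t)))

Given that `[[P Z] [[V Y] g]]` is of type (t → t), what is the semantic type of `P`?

[[P Z] [[V Y] g]] is required to be (t → t). [[V Y] g] : ((e → e) → t) cannot yield (t → t) as functor, so [P Z] : (((e → e) → t) → (t → t)).
[P Z] is required to be (((e → e) → t) → (t → t)). Z : t cannot yield (((e → e) → t) → (t → t)) as functor, so P : (t → (((e → e) → t) → (t → t))).

(t → (((e → e) → t) → (t → t)))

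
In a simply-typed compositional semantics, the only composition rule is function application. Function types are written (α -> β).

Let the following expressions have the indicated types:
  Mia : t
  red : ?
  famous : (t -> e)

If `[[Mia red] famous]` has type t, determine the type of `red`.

[[Mia red] famous] must have type t. The sister famous has type (t -> e); that is not a function onto t, so [Mia red] must be the functor, of type ((t -> e) -> t).
[Mia red] must have type ((t -> e) -> t). The sister Mia has type t; that is not a function onto ((t -> e) -> t), so red must be the functor, of type (t -> ((t -> e) -> t)).

(t -> ((t -> e) -> t))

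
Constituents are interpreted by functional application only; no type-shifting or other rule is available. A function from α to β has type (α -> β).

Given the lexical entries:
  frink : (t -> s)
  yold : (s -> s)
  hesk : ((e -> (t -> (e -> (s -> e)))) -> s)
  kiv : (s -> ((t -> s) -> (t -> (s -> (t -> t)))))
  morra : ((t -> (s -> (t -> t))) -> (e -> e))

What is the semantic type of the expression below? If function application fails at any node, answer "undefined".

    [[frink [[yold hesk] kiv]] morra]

undefined

[yold hesk]: (s -> s) and ((e -> (t -> (e -> (s -> e)))) -> s) cannot combine by function application — type clash.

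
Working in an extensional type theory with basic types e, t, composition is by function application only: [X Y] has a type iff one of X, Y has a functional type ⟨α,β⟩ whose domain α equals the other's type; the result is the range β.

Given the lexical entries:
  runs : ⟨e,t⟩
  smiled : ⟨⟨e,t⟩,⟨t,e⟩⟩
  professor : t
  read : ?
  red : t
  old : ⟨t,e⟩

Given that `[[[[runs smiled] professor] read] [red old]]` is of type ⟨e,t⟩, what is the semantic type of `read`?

For [[[[runs smiled] professor] read] [red old]] to have type ⟨e,t⟩ with [red old] of type e, [[[runs smiled] professor] read] must be the function: [[[runs smiled] professor] read] : ⟨e,⟨e,t⟩⟩.
For [[[runs smiled] professor] read] to have type ⟨e,⟨e,t⟩⟩ with [[runs smiled] professor] of type e, read must be the function: read : ⟨e,⟨e,⟨e,t⟩⟩⟩.

⟨e,⟨e,⟨e,t⟩⟩⟩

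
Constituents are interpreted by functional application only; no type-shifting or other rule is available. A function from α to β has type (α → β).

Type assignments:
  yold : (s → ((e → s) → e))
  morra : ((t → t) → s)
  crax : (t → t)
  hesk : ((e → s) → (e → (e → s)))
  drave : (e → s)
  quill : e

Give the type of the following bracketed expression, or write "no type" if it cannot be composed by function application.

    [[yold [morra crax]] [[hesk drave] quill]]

e

[morra crax]: morra is ((t → t) → s), crax is (t → t); result s.
[yold [morra crax]]: yold is (s → ((e → s) → e)), [morra crax] is s; result ((e → s) → e).
[hesk drave]: hesk is ((e → s) → (e → (e → s))), drave is (e → s); result (e → (e → s)).
[[hesk drave] quill]: [hesk drave] is (e → (e → s)), quill is e; result (e → s).
[[yold [morra crax]] [[hesk drave] quill]]: [yold [morra crax]] is ((e → s) → e), [[hesk drave] quill] is (e → s); result e.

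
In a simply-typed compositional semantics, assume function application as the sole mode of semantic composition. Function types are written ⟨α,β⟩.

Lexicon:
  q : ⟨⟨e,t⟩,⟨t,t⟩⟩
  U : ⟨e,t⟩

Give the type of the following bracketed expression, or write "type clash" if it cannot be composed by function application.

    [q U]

At [q U], q : ⟨⟨e,t⟩,⟨t,t⟩⟩ takes U : ⟨e,t⟩, giving ⟨t,t⟩.

⟨t,t⟩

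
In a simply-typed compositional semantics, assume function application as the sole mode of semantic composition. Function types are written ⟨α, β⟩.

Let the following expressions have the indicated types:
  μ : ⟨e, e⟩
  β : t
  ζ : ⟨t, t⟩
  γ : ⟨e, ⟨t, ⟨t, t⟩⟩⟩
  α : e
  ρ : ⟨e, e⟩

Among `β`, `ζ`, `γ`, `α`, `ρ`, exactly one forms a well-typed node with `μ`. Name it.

α

β : t — neither side's domain matches the other.
ζ : ⟨t, t⟩ — neither side's domain matches the other.
γ : ⟨e, ⟨t, ⟨t, t⟩⟩⟩ — neither side's domain matches the other.
α — combines: μ : ⟨e, e⟩ takes α : e as argument, giving e.
ρ : ⟨e, e⟩ — neither side's domain matches the other.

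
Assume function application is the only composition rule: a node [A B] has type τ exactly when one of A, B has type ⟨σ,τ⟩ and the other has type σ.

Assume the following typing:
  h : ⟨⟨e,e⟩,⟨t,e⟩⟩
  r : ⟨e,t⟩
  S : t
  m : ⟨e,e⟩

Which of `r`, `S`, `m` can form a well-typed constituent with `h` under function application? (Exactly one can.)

m

r : ⟨e,t⟩ — neither side's domain matches the other.
S : t — neither side's domain matches the other.
m — combines: h : ⟨⟨e,e⟩,⟨t,e⟩⟩ takes m : ⟨e,e⟩ as argument, giving ⟨t,e⟩.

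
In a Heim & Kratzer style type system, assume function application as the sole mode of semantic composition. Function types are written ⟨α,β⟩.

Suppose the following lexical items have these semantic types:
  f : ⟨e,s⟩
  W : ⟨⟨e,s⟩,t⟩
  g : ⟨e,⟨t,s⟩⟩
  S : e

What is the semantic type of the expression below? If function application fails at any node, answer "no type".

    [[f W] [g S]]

[f W]: functor W : ⟨⟨e,s⟩,t⟩, argument f : ⟨e,s⟩; result t.
[g S]: functor g : ⟨e,⟨t,s⟩⟩, argument S : e; result ⟨t,s⟩.
[[f W] [g S]]: functor [g S] : ⟨t,s⟩, argument [f W] : t; result s.

s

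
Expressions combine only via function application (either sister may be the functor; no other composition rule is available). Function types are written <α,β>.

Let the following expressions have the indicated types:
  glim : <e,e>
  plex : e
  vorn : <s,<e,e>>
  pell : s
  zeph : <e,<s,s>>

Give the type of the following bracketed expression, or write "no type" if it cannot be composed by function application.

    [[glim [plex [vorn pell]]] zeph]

<s,s>

At [vorn pell], vorn : <s,<e,e>> takes pell : s, giving <e,e>.
At [plex [vorn pell]], [vorn pell] : <e,e> takes plex : e, giving e.
At [glim [plex [vorn pell]]], glim : <e,e> takes [plex [vorn pell]] : e, giving e.
At [[glim [plex [vorn pell]]] zeph], zeph : <e,<s,s>> takes [glim [plex [vorn pell]]] : e, giving <s,s>.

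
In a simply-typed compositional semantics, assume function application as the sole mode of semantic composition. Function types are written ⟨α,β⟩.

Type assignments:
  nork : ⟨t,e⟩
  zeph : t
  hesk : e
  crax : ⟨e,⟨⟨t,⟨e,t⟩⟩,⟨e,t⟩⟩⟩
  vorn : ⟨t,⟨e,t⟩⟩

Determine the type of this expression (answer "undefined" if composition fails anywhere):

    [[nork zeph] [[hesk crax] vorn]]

t

[nork zeph]: nork is ⟨t,e⟩, zeph is t; result e.
[hesk crax]: crax is ⟨e,⟨⟨t,⟨e,t⟩⟩,⟨e,t⟩⟩⟩, hesk is e; result ⟨⟨t,⟨e,t⟩⟩,⟨e,t⟩⟩.
[[hesk crax] vorn]: [hesk crax] is ⟨⟨t,⟨e,t⟩⟩,⟨e,t⟩⟩, vorn is ⟨t,⟨e,t⟩⟩; result ⟨e,t⟩.
[[nork zeph] [[hesk crax] vorn]]: [[hesk crax] vorn] is ⟨e,t⟩, [nork zeph] is e; result t.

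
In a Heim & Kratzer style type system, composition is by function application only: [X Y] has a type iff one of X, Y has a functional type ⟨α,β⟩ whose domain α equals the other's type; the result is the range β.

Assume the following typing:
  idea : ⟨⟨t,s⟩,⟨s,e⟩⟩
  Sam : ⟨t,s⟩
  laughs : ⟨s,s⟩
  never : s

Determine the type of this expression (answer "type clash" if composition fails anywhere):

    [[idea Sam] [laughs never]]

At [idea Sam], idea : ⟨⟨t,s⟩,⟨s,e⟩⟩ takes Sam : ⟨t,s⟩, giving ⟨s,e⟩.
At [laughs never], laughs : ⟨s,s⟩ takes never : s, giving s.
At [[idea Sam] [laughs never]], [idea Sam] : ⟨s,e⟩ takes [laughs never] : s, giving e.

e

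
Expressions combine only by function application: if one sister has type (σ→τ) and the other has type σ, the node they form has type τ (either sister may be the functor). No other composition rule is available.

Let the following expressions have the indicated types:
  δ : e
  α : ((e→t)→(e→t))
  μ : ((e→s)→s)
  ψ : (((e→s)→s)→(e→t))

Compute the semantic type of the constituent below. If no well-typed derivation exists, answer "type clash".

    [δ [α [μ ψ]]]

t

[μ ψ]: ψ is (((e→s)→s)→(e→t)), μ is ((e→s)→s); result (e→t).
[α [μ ψ]]: α is ((e→t)→(e→t)), [μ ψ] is (e→t); result (e→t).
[δ [α [μ ψ]]]: [α [μ ψ]] is (e→t), δ is e; result t.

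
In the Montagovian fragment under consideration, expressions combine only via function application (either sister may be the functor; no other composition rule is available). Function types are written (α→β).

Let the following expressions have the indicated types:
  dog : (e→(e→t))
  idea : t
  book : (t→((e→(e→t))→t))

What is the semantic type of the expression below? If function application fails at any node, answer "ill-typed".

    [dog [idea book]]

[idea book]: (t→((e→(e→t))→t)) applied to t yields ((e→(e→t))→t).
[dog [idea book]]: ((e→(e→t))→t) applied to (e→(e→t)) yields t.

t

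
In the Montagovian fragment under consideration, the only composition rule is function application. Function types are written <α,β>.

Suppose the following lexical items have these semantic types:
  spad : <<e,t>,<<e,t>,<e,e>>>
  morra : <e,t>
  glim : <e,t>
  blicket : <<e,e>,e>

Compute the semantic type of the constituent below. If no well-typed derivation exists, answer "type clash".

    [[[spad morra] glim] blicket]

e

[spad morra]: functor spad : <<e,t>,<<e,t>,<e,e>>>, argument morra : <e,t>; result <<e,t>,<e,e>>.
[[spad morra] glim]: functor [spad morra] : <<e,t>,<e,e>>, argument glim : <e,t>; result <e,e>.
[[[spad morra] glim] blicket]: functor blicket : <<e,e>,e>, argument [[spad morra] glim] : <e,e>; result e.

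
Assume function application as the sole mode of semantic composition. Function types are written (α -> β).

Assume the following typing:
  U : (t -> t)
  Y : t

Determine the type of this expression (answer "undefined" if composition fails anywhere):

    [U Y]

[U Y]: (t -> t) applied to t yields t.

t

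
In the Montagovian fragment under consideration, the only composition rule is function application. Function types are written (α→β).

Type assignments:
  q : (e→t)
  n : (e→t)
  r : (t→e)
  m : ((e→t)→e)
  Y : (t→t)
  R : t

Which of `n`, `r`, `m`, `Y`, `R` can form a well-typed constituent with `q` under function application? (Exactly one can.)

m

n : (e→t) — does not combine with q.
r : (t→e) — does not combine with q.
m — combines: m : ((e→t)→e) takes q : (e→t) as argument, giving e.
Y : (t→t) — does not combine with q.
R : t — does not combine with q.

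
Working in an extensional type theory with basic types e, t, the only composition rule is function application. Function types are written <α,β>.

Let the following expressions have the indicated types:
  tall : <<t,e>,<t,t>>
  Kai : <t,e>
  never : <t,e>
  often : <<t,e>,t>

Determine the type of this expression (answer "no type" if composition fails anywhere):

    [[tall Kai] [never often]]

t

[tall Kai]: <<t,e>,<t,t>> applied to <t,e> yields <t,t>.
[never often]: <<t,e>,t> applied to <t,e> yields t.
[[tall Kai] [never often]]: <t,t> applied to t yields t.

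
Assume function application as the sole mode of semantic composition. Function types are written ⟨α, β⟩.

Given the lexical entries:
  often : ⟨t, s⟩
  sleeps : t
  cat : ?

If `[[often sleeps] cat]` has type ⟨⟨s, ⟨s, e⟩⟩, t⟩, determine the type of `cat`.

⟨s, ⟨⟨s, ⟨s, e⟩⟩, t⟩⟩

[[often sleeps] cat] must have type ⟨⟨s, ⟨s, e⟩⟩, t⟩. The sister [often sleeps] has type s; that is not a function onto ⟨⟨s, ⟨s, e⟩⟩, t⟩, so cat must be the functor, of type ⟨s, ⟨⟨s, ⟨s, e⟩⟩, t⟩⟩.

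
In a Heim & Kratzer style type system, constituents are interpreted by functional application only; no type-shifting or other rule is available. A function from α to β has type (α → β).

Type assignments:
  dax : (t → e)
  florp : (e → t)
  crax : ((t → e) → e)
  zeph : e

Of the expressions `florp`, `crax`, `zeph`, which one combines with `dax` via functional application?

florp : (e → t) — dax needs t; florp needs e; neither fits.
crax — combines: crax : ((t → e) → e) takes dax : (t → e) as argument, giving e.
zeph : e — dax needs t; zeph needs nothing (atomic); neither fits.

crax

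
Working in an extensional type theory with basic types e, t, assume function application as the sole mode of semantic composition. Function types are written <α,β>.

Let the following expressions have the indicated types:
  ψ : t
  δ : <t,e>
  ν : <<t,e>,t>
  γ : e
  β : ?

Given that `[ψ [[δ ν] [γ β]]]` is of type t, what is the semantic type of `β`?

<e,<t,<t,t>>>

For [ψ [[δ ν] [γ β]]] to have type t with ψ of type t, [[δ ν] [γ β]] must be the function: [[δ ν] [γ β]] : <t,t>.
For [[δ ν] [γ β]] to have type <t,t> with [δ ν] of type t, [γ β] must be the function: [γ β] : <t,<t,t>>.
For [γ β] to have type <t,<t,t>> with γ of type e, β must be the function: β : <e,<t,<t,t>>>.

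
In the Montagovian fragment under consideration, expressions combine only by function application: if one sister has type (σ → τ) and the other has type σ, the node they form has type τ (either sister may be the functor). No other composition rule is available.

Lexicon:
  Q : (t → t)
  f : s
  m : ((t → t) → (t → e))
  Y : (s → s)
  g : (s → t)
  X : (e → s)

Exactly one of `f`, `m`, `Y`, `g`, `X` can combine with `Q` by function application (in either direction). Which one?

f : s — Q needs t; f needs nothing (atomic); neither fits.
m — combines: m : ((t → t) → (t → e)) takes Q : (t → t) as argument, giving (t → e).
Y : (s → s) — Q needs t; Y needs s; neither fits.
g : (s → t) — Q needs t; g needs s; neither fits.
X : (e → s) — Q needs t; X needs e; neither fits.

m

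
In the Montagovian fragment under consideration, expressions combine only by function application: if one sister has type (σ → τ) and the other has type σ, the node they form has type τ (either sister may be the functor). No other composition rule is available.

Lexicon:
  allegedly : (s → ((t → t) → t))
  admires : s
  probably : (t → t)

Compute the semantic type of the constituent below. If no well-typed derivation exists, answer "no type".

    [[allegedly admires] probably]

[allegedly admires]: functor allegedly : (s → ((t → t) → t)), argument admires : s; result ((t → t) → t).
[[allegedly admires] probably]: functor [allegedly admires] : ((t → t) → t), argument probably : (t → t); result t.

t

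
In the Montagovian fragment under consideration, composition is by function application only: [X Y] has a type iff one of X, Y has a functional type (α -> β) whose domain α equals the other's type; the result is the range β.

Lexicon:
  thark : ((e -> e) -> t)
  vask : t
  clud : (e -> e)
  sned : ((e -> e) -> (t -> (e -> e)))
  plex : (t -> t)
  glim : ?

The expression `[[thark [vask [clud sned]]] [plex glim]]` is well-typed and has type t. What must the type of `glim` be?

((t -> t) -> (t -> t))

For [[thark [vask [clud sned]]] [plex glim]] to have type t with [thark [vask [clud sned]]] of type t, [plex glim] must be the function: [plex glim] : (t -> t).
For [plex glim] to have type (t -> t) with plex of type (t -> t), glim must be the function: glim : ((t -> t) -> (t -> t)).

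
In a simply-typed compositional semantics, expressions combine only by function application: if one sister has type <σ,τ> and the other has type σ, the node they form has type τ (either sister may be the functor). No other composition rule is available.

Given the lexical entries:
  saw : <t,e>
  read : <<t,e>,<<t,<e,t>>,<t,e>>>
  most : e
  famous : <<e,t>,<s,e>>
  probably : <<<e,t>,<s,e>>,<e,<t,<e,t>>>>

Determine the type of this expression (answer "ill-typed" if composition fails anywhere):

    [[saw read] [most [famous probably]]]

[saw read]: functor read : <<t,e>,<<t,<e,t>>,<t,e>>>, argument saw : <t,e>; result <<t,<e,t>>,<t,e>>.
[famous probably]: functor probably : <<<e,t>,<s,e>>,<e,<t,<e,t>>>>, argument famous : <<e,t>,<s,e>>; result <e,<t,<e,t>>>.
[most [famous probably]]: functor [famous probably] : <e,<t,<e,t>>>, argument most : e; result <t,<e,t>>.
[[saw read] [most [famous probably]]]: functor [saw read] : <<t,<e,t>>,<t,e>>, argument [most [famous probably]] : <t,<e,t>>; result <t,e>.

<t,e>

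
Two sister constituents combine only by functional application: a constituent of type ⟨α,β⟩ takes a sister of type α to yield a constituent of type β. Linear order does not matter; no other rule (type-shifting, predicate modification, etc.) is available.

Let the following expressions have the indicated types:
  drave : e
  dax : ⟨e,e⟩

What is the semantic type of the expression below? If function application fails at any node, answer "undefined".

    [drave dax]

e

[drave dax] — dax of type ⟨e,e⟩ combines with drave of type e: type e.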